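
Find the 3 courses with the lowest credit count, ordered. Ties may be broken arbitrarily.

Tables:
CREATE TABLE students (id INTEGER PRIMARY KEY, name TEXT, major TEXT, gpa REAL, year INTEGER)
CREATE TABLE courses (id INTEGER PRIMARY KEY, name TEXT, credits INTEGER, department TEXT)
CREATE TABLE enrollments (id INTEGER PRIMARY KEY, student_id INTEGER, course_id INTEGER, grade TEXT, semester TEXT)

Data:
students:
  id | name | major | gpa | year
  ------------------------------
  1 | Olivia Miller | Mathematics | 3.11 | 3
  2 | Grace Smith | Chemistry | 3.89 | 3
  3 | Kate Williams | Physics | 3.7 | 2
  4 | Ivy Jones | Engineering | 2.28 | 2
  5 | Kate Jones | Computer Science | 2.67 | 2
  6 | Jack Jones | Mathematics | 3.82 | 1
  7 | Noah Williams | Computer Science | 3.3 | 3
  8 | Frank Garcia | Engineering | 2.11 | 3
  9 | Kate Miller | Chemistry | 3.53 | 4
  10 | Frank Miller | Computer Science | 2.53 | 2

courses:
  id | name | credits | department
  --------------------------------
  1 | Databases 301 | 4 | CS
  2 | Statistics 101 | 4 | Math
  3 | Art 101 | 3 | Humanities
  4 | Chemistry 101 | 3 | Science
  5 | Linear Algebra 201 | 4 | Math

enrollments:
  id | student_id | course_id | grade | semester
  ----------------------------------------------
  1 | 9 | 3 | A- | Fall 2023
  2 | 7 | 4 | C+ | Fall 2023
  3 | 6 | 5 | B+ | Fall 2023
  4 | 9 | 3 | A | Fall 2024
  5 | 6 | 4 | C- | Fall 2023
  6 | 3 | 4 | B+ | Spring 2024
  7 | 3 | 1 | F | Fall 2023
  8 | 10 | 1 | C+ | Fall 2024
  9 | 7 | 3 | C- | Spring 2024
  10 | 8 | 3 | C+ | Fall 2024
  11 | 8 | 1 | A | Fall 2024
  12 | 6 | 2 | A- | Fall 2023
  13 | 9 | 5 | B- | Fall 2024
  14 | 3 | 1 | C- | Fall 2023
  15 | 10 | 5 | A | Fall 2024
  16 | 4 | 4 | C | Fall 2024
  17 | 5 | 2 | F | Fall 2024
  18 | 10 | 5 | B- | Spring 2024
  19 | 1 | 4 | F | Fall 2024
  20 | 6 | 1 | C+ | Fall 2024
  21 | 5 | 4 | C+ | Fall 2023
SELECT name, credits FROM courses ORDER BY credits ASC LIMIT 3

Execution result:
name | credits
Art 101 | 3
Chemistry 101 | 3
Databases 301 | 4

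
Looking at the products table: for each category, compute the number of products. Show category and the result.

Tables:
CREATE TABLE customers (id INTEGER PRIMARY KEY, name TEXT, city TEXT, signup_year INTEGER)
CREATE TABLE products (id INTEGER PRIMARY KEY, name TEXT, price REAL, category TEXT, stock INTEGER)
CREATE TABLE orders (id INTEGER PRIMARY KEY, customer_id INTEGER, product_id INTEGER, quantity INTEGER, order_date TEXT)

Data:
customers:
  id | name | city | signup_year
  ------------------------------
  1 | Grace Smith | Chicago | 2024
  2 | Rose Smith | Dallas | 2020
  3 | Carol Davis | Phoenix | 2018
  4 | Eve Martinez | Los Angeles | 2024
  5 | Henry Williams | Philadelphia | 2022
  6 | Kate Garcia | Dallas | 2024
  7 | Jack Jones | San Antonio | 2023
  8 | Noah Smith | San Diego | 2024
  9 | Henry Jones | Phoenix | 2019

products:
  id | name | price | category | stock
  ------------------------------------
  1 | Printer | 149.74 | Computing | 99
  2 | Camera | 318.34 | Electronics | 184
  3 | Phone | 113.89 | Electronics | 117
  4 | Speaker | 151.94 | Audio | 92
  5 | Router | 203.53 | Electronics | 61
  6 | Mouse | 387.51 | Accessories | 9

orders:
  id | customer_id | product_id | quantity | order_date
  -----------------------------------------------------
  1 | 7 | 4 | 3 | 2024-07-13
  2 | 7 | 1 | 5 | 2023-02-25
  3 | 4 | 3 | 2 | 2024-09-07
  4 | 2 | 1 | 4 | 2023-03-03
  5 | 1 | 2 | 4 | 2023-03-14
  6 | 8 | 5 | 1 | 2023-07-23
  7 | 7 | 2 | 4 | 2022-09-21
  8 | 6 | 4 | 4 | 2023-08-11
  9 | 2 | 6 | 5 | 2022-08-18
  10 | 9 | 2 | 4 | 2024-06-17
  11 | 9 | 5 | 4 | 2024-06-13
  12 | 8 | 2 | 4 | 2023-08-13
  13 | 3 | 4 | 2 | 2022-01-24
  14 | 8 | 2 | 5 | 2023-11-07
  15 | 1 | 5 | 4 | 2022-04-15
SELECT category, COUNT(*) AS n FROM products GROUP BY category

Execution result:
category | n
Accessories | 1
Audio | 1
Computing | 1
Electronics | 3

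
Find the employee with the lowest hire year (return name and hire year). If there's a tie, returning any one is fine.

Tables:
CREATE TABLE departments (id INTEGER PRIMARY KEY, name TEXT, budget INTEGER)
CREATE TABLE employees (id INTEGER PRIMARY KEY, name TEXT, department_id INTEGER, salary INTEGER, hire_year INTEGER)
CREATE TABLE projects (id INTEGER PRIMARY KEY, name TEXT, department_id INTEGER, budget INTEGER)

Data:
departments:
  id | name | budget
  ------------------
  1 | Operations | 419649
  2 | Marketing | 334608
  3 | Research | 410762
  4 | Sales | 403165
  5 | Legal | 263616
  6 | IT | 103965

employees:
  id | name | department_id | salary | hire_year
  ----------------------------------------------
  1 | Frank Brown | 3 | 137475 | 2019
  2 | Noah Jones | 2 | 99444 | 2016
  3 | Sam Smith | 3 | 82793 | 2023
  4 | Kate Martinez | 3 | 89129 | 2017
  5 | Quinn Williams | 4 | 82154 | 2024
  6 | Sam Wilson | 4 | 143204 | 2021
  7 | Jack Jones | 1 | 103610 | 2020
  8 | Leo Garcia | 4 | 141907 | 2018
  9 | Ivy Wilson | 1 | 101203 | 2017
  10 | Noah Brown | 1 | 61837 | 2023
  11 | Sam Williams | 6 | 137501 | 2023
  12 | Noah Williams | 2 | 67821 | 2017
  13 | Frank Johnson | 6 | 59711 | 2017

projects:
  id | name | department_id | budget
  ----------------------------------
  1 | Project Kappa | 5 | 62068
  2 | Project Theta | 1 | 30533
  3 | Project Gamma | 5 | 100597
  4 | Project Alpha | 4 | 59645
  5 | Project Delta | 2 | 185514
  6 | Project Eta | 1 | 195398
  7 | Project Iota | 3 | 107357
SELECT name, hire_year FROM employees ORDER BY hire_year ASC LIMIT 1

Execution result:
name | hire_year
Noah Jones | 2016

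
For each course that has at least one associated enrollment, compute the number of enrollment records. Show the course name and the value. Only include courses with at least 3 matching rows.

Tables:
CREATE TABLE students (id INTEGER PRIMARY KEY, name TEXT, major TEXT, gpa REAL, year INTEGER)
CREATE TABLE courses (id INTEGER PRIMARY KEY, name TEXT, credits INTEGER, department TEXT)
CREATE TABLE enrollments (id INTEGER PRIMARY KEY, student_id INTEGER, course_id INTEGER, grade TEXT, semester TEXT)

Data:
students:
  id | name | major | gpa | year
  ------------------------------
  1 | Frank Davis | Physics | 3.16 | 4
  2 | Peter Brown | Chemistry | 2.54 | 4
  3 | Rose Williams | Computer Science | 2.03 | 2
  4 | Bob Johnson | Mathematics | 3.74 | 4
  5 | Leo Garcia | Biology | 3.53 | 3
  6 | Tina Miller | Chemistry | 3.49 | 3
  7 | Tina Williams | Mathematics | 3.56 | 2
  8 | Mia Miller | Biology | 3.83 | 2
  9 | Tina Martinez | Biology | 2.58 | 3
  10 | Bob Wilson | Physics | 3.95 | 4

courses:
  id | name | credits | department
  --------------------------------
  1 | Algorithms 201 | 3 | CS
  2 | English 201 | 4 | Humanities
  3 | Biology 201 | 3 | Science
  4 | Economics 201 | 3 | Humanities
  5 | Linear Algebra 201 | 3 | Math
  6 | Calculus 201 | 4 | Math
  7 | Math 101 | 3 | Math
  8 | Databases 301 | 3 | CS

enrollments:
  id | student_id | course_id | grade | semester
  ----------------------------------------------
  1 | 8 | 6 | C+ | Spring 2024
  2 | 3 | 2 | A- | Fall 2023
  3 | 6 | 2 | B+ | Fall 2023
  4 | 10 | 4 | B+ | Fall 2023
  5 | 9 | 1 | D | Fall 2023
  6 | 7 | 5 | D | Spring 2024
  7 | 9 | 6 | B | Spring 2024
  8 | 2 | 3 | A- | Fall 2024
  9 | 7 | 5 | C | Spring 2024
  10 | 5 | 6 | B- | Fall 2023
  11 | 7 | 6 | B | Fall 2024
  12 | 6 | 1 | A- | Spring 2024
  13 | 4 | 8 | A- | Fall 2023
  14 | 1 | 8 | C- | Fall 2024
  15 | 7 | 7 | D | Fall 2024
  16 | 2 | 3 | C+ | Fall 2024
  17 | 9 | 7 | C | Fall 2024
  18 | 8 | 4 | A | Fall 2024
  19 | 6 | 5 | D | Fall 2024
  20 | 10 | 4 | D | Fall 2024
SELECT p.name, COUNT(*) AS n FROM enrollments c JOIN courses p ON c.course_id = p.id GROUP BY p.id, p.name HAVING COUNT(*) >= 3

Execution result:
name | n
Economics 201 | 3
Linear Algebra 201 | 3
Calculus 201 | 4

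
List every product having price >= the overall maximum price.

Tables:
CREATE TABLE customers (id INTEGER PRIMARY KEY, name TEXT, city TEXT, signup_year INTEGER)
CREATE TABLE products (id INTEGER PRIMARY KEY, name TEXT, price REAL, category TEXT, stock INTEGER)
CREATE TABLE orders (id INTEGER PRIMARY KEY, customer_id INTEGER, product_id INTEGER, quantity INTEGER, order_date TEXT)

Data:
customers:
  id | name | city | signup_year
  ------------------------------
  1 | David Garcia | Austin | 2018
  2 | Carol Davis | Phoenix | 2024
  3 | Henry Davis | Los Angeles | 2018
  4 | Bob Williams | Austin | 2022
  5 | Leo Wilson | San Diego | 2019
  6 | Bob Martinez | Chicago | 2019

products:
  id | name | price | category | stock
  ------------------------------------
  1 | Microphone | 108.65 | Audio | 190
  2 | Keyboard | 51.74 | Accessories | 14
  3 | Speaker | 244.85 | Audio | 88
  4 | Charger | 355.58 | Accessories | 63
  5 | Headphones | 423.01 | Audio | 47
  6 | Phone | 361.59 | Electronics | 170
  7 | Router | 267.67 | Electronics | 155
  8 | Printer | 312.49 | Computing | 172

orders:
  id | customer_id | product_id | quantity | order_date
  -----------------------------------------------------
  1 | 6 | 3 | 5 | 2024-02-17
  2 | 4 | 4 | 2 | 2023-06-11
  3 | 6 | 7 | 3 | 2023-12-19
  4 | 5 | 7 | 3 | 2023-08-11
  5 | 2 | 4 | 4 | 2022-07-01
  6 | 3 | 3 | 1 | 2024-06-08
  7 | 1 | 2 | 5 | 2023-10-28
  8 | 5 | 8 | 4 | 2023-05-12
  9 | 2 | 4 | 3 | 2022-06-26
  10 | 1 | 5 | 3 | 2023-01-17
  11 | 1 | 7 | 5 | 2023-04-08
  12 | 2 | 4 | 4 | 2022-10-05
SELECT name, price FROM products WHERE price >= (SELECT MAX(price) FROM products)

Execution result:
name | price
Headphones | 423.01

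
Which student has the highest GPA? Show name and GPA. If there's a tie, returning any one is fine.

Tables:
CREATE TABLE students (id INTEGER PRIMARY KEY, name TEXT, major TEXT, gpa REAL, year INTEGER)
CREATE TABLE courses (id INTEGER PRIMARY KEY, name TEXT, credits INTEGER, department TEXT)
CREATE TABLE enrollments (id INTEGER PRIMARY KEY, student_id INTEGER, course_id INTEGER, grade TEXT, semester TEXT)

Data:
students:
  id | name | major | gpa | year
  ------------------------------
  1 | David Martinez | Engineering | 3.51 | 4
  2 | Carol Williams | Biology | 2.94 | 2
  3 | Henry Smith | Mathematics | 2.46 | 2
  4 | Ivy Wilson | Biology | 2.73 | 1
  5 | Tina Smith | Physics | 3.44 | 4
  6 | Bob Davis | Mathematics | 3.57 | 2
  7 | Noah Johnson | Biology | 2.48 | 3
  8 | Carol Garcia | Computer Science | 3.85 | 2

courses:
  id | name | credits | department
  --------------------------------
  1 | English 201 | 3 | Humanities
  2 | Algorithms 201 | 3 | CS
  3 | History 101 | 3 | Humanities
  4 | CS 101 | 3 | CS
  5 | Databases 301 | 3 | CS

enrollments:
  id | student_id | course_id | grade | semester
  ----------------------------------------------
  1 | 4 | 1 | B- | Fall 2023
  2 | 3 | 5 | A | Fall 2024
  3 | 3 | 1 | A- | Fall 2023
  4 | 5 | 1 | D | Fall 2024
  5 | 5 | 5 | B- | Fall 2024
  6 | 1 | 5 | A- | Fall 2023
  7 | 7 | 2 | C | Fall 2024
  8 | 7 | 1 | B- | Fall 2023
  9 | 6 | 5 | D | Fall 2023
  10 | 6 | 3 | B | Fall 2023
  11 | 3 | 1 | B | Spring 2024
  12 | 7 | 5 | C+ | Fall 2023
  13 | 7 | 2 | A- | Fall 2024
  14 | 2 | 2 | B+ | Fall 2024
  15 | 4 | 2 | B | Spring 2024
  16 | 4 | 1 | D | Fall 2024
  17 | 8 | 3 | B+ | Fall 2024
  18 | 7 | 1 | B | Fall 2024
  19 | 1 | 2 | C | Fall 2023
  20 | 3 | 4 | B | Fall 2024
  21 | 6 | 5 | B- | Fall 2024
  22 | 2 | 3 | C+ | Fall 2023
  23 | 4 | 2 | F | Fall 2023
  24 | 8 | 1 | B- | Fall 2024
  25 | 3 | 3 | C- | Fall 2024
SELECT name, gpa FROM students ORDER BY gpa DESC LIMIT 1

Execution result:
name | gpa
Carol Garcia | 3.85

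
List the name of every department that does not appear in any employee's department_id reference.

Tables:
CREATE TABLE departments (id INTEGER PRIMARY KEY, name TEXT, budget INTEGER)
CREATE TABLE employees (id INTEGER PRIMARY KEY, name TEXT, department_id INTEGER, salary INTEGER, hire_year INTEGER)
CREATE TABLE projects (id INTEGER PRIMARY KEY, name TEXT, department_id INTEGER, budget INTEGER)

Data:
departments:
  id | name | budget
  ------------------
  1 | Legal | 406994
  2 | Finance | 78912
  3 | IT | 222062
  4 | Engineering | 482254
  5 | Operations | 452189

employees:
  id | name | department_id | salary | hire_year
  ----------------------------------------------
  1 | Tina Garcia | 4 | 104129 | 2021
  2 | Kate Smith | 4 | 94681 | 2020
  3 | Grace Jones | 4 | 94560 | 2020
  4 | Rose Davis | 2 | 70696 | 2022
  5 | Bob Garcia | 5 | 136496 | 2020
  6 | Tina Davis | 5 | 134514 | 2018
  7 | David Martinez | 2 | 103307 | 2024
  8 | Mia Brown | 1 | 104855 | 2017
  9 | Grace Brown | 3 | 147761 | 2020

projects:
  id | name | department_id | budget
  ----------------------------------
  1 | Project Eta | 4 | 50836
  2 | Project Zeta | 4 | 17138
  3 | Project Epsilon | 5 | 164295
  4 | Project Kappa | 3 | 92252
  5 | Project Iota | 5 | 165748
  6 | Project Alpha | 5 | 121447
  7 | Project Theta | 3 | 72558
SELECT p.name FROM departments p LEFT JOIN employees c ON c.department_id = p.id WHERE c.id IS NULL

Execution result:
(no rows)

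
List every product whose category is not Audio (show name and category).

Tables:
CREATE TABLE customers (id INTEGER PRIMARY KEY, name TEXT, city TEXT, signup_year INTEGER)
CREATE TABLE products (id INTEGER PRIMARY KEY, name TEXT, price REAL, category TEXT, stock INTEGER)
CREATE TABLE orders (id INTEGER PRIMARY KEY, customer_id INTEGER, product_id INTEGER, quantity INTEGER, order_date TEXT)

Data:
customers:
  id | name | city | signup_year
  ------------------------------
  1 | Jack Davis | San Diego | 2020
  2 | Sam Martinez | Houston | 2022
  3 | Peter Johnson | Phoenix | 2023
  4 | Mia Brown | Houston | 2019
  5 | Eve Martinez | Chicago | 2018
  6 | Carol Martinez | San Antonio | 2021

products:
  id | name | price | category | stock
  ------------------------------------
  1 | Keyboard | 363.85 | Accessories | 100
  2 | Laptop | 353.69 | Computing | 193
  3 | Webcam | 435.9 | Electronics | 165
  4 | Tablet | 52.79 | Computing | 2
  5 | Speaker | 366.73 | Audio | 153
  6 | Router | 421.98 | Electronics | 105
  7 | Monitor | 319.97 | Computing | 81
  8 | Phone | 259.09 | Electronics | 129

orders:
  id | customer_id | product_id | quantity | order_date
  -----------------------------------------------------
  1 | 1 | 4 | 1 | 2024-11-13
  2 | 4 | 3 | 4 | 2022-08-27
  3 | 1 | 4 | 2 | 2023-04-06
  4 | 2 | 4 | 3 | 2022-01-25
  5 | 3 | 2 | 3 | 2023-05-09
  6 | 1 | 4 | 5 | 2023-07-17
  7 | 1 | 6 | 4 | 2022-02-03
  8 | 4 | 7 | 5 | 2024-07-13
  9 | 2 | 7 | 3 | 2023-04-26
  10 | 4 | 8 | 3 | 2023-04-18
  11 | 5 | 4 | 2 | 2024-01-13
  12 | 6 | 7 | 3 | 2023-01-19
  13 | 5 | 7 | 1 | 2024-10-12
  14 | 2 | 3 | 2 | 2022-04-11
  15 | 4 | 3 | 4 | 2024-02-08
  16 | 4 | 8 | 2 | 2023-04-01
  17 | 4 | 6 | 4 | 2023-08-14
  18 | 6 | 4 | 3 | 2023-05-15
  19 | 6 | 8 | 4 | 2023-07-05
SELECT name, category FROM products WHERE category <> 'Audio'

Execution result:
name | category
Keyboard | Accessories
Laptop | Computing
Webcam | Electronics
Tablet | Computing
Router | Electronics
Monitor | Computing
Phone | Electronics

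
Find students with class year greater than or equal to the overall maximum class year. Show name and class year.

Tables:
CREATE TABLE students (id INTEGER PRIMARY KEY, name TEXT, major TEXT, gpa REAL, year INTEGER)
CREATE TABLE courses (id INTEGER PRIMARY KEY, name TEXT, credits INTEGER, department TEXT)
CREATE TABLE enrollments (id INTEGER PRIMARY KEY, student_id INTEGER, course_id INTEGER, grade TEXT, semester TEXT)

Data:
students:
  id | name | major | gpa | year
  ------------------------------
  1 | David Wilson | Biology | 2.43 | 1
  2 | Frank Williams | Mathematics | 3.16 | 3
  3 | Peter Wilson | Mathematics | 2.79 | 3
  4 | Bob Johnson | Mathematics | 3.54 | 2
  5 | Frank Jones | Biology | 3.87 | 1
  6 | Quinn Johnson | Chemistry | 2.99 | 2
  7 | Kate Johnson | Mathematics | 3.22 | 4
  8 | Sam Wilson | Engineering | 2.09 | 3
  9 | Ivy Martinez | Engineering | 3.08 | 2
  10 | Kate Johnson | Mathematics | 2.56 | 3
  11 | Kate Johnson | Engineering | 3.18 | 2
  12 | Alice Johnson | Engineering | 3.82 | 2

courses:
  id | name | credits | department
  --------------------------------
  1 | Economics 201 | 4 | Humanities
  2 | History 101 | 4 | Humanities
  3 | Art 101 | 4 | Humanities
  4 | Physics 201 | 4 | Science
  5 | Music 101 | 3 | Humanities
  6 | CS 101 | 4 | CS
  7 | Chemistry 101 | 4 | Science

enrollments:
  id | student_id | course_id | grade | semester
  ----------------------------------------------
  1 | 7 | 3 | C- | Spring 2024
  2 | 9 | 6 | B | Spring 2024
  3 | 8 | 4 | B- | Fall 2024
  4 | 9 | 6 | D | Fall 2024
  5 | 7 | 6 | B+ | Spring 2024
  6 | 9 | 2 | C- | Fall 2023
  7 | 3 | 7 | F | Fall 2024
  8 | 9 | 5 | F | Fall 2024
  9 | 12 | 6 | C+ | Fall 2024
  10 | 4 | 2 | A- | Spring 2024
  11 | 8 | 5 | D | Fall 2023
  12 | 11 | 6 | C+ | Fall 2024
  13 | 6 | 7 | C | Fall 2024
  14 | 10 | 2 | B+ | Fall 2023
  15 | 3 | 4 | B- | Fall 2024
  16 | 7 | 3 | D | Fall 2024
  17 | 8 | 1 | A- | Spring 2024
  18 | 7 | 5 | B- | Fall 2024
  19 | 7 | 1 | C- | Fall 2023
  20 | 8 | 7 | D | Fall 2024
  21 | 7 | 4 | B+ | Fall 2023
SELECT name, year FROM students WHERE year >= (SELECT MAX(year) FROM students)

Execution result:
name | year
Kate Johnson | 4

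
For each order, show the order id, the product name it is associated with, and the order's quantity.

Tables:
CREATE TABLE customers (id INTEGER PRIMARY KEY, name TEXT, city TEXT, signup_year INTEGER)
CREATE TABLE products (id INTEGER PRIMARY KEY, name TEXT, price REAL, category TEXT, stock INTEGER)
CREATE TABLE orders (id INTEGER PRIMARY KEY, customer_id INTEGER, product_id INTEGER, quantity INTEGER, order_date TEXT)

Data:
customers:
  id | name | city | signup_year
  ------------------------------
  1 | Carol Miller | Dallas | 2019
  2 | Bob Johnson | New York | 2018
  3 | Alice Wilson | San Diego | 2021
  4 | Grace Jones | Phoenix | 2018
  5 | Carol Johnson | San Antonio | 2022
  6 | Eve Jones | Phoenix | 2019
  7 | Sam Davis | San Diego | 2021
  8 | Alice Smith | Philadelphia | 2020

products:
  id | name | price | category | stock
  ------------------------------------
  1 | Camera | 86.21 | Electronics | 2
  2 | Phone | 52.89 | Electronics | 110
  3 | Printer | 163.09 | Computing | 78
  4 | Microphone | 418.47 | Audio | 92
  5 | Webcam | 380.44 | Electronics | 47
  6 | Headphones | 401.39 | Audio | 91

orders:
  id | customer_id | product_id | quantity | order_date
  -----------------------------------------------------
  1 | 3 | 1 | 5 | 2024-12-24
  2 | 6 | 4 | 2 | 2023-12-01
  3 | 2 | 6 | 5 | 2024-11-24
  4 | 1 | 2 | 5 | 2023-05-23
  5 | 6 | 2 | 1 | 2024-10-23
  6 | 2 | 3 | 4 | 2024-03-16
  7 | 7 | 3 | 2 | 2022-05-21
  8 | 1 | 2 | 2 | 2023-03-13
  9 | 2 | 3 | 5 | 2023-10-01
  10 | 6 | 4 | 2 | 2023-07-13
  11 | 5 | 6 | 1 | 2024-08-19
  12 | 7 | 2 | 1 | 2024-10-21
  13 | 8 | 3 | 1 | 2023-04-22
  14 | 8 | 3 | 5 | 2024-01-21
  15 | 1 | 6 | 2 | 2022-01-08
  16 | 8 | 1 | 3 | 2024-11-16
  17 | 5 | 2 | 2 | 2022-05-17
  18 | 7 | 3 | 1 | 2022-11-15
SELECT c.id, p.name AS product, c.quantity FROM orders c JOIN products p ON c.product_id = p.id

Execution result:
id | product | quantity
1 | Camera | 5
2 | Microphone | 2
3 | Headphones | 5
4 | Phone | 5
5 | Phone | 1
6 | Printer | 4
7 | Printer | 2
8 | Phone | 2
9 | Printer | 5
10 | Microphone | 2
11 | Headphones | 1
12 | Phone | 1
13 | Printer | 1
14 | Printer | 5
15 | Headphones | 2
16 | Camera | 3
17 | Phone | 2
18 | Printer | 1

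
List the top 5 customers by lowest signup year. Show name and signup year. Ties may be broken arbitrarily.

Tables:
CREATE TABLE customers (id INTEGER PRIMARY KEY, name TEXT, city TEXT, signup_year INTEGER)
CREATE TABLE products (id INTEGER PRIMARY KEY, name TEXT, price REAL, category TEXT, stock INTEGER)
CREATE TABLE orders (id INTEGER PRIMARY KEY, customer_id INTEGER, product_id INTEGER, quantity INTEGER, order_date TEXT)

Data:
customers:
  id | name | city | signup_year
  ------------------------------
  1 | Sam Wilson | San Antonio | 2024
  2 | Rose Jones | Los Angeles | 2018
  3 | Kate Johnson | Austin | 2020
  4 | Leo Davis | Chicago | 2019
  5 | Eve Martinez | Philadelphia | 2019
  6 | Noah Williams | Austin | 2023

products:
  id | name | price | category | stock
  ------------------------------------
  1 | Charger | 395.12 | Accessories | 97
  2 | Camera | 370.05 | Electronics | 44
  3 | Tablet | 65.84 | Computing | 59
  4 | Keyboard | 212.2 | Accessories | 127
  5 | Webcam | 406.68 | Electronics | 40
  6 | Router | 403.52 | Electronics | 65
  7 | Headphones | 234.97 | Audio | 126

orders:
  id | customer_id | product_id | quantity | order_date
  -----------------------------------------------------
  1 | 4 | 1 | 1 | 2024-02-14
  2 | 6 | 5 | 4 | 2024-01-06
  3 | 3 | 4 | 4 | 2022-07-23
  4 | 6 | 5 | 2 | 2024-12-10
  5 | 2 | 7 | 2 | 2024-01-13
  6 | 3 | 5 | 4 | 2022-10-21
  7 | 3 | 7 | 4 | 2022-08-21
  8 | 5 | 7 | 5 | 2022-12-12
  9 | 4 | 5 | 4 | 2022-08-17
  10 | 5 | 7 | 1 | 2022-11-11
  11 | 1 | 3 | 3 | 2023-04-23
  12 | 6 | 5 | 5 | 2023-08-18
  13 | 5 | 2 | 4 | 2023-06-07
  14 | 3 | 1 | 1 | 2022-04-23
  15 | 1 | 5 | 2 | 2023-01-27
SELECT name, signup_year FROM customers ORDER BY signup_year ASC LIMIT 5

Execution result:
name | signup_year
Rose Jones | 2018
Leo Davis | 2019
Eve Martinez | 2019
Kate Johnson | 2020
Noah Williams | 2023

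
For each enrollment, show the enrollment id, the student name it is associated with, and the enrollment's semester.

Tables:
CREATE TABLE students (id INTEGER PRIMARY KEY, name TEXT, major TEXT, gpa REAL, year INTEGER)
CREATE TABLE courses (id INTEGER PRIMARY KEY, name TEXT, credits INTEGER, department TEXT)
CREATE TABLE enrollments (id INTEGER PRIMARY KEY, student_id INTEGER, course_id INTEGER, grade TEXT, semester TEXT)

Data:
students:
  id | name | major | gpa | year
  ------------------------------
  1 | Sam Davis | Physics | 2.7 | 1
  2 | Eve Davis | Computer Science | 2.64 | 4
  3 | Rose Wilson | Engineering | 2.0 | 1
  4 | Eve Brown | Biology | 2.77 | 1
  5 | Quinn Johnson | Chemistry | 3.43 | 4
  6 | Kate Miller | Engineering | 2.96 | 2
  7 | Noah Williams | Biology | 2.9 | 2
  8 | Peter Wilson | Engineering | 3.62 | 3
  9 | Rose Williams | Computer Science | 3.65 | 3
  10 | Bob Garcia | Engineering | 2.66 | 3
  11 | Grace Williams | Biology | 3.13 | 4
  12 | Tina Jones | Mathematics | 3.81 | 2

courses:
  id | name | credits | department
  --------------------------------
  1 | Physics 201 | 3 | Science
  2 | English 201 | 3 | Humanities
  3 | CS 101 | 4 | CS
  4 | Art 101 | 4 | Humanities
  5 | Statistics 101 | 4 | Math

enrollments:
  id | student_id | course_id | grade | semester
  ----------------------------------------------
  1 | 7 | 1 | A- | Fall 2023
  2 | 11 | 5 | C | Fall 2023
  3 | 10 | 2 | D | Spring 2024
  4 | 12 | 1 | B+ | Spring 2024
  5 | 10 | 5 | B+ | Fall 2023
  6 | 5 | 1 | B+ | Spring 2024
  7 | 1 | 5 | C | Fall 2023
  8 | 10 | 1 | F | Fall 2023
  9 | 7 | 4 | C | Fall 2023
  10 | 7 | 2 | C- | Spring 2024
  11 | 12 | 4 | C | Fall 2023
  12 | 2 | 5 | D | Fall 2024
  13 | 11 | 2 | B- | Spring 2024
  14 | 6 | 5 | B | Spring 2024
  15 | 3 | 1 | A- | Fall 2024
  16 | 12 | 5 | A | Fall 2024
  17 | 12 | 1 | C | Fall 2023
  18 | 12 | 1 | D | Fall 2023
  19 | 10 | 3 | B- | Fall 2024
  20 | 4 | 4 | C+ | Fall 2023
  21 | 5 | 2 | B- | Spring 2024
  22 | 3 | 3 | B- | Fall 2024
SELECT c.id, p.name AS student, c.semester FROM enrollments c JOIN students p ON c.student_id = p.id

Execution result:
id | student | semester
1 | Noah Williams | Fall 2023
2 | Grace Williams | Fall 2023
3 | Bob Garcia | Spring 2024
4 | Tina Jones | Spring 2024
5 | Bob Garcia | Fall 2023
6 | Quinn Johnson | Spring 2024
7 | Sam Davis | Fall 2023
8 | Bob Garcia | Fall 2023
9 | Noah Williams | Fall 2023
10 | Noah Williams | Spring 2024
11 | Tina Jones | Fall 2023
12 | Eve Davis | Fall 2024
13 | Grace Williams | Spring 2024
14 | Kate Miller | Spring 2024
15 | Rose Wilson | Fall 2024
16 | Tina Jones | Fall 2024
17 | Tina Jones | Fall 2023
18 | Tina Jones | Fall 2023
19 | Bob Garcia | Fall 2024
20 | Eve Brown | Fall 2023
21 | Quinn Johnson | Spring 2024
22 | Rose Wilson | Fall 2024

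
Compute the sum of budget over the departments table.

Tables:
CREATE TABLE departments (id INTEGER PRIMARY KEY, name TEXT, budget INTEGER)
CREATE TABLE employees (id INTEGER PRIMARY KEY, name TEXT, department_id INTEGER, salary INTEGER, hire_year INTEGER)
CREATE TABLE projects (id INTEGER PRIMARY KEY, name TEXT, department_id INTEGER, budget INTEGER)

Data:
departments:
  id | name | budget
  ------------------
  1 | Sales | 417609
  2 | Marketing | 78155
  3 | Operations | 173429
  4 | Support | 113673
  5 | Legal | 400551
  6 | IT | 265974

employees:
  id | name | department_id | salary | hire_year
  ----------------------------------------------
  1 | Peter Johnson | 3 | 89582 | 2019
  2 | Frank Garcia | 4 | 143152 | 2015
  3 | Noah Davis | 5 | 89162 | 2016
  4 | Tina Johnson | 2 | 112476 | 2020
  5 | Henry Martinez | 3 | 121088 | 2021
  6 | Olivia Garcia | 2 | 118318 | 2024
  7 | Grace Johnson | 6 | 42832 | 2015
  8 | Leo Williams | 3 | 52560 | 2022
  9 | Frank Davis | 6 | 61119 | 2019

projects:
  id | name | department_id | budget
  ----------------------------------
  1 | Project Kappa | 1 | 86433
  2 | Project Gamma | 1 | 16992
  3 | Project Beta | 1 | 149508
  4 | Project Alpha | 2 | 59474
SELECT SUM(budget) FROM departments

Execution result:
1449391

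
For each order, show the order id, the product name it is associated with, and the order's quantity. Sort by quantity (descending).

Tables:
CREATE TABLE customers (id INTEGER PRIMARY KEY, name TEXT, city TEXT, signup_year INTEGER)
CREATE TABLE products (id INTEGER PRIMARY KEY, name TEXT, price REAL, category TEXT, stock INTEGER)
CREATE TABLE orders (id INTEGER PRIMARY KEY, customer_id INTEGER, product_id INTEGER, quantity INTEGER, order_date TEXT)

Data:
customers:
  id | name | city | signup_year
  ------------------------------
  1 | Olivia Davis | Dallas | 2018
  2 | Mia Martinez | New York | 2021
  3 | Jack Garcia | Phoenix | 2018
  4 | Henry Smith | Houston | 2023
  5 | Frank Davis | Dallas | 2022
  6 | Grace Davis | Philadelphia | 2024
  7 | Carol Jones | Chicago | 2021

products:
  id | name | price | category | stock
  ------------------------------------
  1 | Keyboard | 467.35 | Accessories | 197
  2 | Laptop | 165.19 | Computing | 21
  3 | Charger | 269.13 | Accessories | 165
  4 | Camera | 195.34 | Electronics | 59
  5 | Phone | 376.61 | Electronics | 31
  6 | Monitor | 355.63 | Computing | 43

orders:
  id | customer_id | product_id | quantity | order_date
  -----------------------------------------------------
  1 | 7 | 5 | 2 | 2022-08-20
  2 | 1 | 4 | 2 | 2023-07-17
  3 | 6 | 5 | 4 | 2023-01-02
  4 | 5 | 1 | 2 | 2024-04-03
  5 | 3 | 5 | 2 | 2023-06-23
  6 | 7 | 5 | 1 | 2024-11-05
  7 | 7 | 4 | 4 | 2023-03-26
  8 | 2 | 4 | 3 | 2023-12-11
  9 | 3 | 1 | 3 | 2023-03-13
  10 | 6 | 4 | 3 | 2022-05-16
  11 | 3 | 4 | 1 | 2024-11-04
SELECT c.id, p.name AS product, c.quantity FROM orders c JOIN products p ON c.product_id = p.id ORDER BY c.quantity DESC

Execution result:
id | product | quantity
3 | Phone | 4
7 | Camera | 4
8 | Camera | 3
9 | Keyboard | 3
10 | Camera | 3
1 | Phone | 2
2 | Camera | 2
4 | Keyboard | 2
5 | Phone | 2
6 | Phone | 1
11 | Camera | 1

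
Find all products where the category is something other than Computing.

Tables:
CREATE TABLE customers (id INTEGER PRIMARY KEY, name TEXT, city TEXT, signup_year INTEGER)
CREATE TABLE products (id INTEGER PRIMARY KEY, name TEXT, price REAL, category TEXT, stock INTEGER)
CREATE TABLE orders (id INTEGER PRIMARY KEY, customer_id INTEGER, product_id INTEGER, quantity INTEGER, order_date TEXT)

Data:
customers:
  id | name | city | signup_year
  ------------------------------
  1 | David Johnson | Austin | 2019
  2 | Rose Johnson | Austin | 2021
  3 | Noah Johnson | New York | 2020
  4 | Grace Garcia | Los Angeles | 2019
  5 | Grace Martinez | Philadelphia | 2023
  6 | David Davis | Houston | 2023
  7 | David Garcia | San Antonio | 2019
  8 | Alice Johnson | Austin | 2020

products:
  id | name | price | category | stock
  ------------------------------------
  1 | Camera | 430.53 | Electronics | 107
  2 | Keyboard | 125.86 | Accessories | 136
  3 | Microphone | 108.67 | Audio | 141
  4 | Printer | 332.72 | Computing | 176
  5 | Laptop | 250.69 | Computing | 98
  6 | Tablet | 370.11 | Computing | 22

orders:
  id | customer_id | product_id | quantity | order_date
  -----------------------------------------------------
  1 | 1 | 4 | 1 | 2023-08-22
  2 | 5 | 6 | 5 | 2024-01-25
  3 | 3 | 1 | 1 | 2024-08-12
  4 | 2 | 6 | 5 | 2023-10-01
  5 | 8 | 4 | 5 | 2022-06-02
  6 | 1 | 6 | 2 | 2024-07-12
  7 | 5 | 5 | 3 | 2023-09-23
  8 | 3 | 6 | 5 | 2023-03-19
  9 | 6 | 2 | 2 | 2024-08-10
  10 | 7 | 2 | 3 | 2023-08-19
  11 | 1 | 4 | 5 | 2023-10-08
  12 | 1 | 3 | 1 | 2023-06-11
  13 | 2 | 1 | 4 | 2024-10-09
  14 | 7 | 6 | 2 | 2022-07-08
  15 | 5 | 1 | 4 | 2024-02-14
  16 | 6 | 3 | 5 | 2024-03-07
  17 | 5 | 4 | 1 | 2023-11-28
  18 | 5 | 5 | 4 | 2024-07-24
SELECT name, category FROM products WHERE category <> 'Computing'

Execution result:
name | category
Camera | Electronics
Keyboard | Accessories
Microphone | Audio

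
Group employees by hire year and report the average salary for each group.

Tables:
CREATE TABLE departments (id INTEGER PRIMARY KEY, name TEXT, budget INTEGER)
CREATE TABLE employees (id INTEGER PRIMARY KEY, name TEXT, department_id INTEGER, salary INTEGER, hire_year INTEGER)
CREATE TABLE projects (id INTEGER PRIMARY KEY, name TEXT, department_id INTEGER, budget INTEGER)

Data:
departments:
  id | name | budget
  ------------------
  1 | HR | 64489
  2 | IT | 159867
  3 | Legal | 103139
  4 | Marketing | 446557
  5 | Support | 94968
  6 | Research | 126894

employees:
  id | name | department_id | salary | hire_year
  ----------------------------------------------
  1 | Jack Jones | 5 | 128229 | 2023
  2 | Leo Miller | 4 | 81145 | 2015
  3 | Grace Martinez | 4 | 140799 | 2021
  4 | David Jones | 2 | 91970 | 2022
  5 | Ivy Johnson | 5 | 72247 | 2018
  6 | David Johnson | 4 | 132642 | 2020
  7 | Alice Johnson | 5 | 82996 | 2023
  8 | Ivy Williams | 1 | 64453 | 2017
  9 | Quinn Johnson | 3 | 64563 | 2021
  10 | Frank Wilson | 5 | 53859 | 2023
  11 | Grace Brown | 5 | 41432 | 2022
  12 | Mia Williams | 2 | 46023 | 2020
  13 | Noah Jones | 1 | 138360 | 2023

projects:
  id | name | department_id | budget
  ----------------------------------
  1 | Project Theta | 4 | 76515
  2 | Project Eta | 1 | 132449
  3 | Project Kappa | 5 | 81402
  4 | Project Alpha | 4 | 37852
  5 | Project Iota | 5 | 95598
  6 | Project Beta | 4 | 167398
SELECT hire_year, AVG(salary) AS avg_salary FROM employees GROUP BY hire_year

Execution result:
hire_year | avg_salary
2015 | 81145.00
2017 | 64453.00
2018 | 72247.00
2020 | 89332.50
2021 | 102681.00
2022 | 66701.00
2023 | 100861.00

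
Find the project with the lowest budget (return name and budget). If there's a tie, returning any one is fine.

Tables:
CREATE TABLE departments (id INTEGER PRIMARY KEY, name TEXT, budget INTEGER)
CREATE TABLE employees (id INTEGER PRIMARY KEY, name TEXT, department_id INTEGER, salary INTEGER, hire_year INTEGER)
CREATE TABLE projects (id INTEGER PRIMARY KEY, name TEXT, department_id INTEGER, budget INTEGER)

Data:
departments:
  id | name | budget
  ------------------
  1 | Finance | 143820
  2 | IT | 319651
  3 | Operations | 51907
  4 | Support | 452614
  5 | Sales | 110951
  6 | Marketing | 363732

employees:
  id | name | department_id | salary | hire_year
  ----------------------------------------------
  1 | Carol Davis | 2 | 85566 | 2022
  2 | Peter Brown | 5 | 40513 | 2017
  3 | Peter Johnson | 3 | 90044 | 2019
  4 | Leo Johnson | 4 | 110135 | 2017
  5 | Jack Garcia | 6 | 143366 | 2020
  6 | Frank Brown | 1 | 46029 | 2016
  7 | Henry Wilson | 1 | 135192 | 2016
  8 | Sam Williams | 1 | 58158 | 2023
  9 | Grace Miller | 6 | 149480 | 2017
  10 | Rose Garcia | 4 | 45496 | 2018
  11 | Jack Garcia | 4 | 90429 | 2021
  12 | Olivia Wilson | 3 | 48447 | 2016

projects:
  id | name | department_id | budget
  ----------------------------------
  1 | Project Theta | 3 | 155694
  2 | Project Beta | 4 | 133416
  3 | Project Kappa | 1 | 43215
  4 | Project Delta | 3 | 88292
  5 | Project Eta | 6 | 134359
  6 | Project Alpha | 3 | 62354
SELECT name, budget FROM projects ORDER BY budget ASC LIMIT 1

Execution result:
name | budget
Project Kappa | 43215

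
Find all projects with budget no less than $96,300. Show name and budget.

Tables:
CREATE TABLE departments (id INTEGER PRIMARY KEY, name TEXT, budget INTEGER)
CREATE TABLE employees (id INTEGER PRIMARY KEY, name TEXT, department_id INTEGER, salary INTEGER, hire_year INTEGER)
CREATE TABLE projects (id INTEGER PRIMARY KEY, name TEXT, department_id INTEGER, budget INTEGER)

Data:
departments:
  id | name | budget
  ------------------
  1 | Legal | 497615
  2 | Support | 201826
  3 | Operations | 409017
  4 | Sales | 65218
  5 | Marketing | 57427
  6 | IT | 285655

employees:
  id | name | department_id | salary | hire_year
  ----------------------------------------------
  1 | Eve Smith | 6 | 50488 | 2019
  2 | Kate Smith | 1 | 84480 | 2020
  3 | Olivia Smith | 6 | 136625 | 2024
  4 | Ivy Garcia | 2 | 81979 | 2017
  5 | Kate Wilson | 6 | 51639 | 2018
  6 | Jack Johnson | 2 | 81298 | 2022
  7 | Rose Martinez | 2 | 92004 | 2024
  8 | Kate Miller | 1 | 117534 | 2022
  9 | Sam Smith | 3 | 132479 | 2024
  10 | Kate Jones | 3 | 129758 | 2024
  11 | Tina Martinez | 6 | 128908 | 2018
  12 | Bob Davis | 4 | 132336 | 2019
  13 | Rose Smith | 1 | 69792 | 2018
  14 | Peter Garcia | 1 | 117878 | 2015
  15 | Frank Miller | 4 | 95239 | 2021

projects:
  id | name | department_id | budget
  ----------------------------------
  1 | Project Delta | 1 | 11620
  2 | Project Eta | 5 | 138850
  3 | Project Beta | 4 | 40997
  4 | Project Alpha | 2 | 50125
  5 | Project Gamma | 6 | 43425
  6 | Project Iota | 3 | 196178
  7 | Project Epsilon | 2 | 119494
SELECT name, budget FROM projects WHERE budget >= 96300

Execution result:
name | budget
Project Eta | 138850
Project Iota | 196178
Project Epsilon | 119494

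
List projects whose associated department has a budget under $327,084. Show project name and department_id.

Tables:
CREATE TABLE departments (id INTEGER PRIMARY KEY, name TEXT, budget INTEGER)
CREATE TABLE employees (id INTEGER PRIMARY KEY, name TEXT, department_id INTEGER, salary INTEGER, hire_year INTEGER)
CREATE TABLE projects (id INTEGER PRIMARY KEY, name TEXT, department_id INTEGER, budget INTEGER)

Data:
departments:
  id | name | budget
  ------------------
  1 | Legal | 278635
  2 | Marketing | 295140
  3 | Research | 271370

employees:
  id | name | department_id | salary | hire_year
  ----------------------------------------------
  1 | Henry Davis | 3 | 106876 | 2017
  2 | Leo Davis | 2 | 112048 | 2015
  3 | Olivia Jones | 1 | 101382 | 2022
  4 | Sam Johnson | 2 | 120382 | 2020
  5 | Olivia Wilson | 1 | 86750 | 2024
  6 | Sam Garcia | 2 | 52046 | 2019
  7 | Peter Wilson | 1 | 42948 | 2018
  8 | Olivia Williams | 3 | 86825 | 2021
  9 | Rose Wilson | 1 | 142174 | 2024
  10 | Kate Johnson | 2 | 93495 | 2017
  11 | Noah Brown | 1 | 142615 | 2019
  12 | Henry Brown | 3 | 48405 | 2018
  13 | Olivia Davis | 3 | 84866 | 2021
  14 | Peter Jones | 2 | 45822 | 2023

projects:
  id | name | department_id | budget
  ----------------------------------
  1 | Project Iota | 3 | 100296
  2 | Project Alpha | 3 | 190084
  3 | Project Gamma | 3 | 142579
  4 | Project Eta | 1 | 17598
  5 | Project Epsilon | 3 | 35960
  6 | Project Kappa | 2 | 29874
SELECT name, department_id FROM projects WHERE department_id IN (SELECT id FROM departments WHERE budget < 327084)

Execution result:
name | department_id
Project Iota | 3
Project Alpha | 3
Project Gamma | 3
Project Eta | 1
Project Epsilon | 3
Project Kappa | 2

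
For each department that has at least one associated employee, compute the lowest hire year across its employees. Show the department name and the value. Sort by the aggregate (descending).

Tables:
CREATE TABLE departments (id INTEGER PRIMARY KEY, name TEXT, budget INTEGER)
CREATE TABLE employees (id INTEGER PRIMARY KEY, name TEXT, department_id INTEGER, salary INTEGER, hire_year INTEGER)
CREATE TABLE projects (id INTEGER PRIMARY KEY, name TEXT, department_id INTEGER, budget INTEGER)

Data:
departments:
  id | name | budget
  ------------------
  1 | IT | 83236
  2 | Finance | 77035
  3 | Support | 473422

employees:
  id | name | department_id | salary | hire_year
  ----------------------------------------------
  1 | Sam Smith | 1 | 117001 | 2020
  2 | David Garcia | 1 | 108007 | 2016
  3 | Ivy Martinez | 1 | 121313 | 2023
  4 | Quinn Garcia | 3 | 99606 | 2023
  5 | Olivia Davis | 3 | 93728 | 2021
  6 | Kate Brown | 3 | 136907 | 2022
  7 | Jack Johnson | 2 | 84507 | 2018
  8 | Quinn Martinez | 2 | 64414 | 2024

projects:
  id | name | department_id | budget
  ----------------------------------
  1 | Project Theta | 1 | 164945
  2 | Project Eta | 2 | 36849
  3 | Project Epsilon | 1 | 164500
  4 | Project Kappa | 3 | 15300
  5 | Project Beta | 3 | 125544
SELECT p.name, MIN(c.hire_year) AS min_hire_year FROM employees c JOIN departments p ON c.department_id = p.id GROUP BY p.id, p.name ORDER BY min_hire_year DESC

Execution result:
name | min_hire_year
Support | 2021
Finance | 2018
IT | 2016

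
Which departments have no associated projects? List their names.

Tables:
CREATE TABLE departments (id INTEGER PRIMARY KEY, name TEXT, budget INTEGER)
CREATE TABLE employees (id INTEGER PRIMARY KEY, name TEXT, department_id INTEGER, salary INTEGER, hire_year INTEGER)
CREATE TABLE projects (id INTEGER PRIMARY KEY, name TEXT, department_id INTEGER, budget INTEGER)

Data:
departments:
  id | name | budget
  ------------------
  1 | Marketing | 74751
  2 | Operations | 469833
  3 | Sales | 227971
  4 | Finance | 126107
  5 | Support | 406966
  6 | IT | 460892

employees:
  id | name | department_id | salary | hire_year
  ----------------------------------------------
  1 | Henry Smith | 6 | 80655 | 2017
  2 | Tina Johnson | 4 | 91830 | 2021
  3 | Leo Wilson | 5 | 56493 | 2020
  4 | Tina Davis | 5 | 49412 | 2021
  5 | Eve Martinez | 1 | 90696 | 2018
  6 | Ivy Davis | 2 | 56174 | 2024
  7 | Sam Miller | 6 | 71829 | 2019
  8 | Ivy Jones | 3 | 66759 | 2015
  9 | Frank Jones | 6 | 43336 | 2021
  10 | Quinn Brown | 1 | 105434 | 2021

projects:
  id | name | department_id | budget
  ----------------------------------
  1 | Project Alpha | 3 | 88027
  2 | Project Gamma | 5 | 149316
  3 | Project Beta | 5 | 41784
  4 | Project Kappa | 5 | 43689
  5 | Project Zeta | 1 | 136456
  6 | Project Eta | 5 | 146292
SELECT p.name FROM departments p LEFT JOIN projects c ON c.department_id = p.id WHERE c.id IS NULL

Execution result:
name
Operations
Finance
IT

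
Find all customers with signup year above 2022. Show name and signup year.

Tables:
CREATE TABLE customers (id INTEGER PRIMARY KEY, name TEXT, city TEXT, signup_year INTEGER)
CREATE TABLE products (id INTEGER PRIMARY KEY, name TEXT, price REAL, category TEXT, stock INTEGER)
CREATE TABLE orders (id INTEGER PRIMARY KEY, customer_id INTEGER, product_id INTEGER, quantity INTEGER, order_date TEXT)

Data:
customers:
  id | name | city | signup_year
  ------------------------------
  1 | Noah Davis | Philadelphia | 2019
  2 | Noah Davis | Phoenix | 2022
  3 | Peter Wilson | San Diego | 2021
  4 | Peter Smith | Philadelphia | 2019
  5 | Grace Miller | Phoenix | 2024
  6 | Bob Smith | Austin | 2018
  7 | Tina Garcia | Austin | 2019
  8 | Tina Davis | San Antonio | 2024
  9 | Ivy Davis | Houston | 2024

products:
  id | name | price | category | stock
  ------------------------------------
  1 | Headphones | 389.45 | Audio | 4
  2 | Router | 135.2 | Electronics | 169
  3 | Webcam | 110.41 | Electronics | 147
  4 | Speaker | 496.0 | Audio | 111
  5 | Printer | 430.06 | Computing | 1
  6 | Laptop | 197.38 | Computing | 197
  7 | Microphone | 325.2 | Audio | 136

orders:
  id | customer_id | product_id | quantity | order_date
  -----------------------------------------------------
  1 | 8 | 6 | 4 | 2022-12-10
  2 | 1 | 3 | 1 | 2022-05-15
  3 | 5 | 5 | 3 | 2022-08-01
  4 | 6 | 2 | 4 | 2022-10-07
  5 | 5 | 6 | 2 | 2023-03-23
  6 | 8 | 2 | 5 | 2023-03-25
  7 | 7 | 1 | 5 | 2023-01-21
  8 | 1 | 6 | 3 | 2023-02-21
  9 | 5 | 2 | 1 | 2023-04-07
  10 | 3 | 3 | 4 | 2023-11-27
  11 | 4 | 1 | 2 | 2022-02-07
SELECT name, signup_year FROM customers WHERE signup_year > 2022

Execution result:
name | signup_year
Grace Miller | 2024
Tina Davis | 2024
Ivy Davis | 2024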